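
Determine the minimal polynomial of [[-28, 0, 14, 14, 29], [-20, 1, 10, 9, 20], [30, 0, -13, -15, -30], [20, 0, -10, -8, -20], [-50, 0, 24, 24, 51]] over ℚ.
m_A(x) = (x - 2)(x - 1)(x + 3)

The characteristic polynomial factors as (x - 2)^2(x - 1)^2(x + 3). The minimal polynomial is ∏(x - λ)^{k_λ} where k_λ is the size of the largest Jordan block at λ.

For λ = -3: rank(A + 3I) = 4, and the largest Jordan block has size 1 (the smallest k with rank((A + 3I)^k) = rank((A + 3I)^(k+1))).
For λ = 1: rank(A - I) = 3, and the largest Jordan block has size 1 (the smallest k with rank((A - I)^k) = rank((A - I)^(k+1))).
For λ = 2: rank(A - 2I) = 3, and the largest Jordan block has size 1 (the smallest k with rank((A - 2I)^k) = rank((A - 2I)^(k+1))).

So m_A(x) = (x - 2)(x - 1)(x + 3).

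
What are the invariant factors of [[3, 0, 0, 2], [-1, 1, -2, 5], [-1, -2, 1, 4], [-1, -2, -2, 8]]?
x - 3, (x - 4)(x - 3)^2

The Jordan structure of A has elementary divisors (x - 3)^2, (x - 3), (x - 4). Arranging the block sizes at each eigenvalue in decreasing order and taking row products gives the invariant factors.

Invariant factors (smallest first, each dividing the next): x - 3, (x - 4)(x - 3)^2.

Check: the last factor (x - 4)(x - 3)^2 is the minimal polynomial, and the product (x - 4)(x - 3)^3 is the characteristic polynomial.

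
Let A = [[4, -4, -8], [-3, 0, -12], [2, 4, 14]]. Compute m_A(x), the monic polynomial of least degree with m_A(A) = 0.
m_A(x) = (x - 6)^2

The characteristic polynomial factors as (x - 6)^3. The minimal polynomial is ∏(x - λ)^{k_λ} where k_λ is the size of the largest Jordan block at λ.

For λ = 6: rank(A - 6I) = 1, and the largest Jordan block has size 2 (the smallest k with rank((A - 6I)^k) = rank((A - 6I)^(k+1))).

So m_A(x) = (x - 6)^2.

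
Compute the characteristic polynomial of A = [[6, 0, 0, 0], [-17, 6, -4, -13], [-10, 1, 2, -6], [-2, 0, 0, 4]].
χ_A(x) = (x - 6)(x - 4)^3

xI - A = [[x - 6, 0, 0, 0], [17, x - 6, 4, 13], [10, -1, x - 2, 6], [2, 0, 0, x - 4]].

Expanding det(xI - A) along the first row:
det(xI - A) = + (x - 6)·det([[x - 6, 4, 13], [-1, x - 2, 6], [0, 0, x - 4]]) - (0)·det([[17, 4, 13], [10, x - 2, 6], [2, 0, x - 4]]) + (0)·det([[17, x - 6, 13], [10, -1, 6], [2, 0, x - 4]]) - (0)·det([[17, x - 6, 4], [10, -1, x - 2], [2, 0, 0]]).

Evaluating gives χ_A(x) = x^4 - 18x^3 + 120x^2 - 352x + 384 = (x - 6)(x - 4)^3.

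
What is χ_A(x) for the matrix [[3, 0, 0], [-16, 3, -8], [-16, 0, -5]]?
xI - A = [[x - 3, 0, 0], [16, x - 3, 8], [16, 0, x + 5]].

Expanding det(xI - A) along the first row:
det(xI - A) = + (x - 3)·det([[x - 3, 8], [0, x + 5]]) - (0)·det([[16, 8], [16, x + 5]]) + (0)·det([[16, x - 3], [16, 0]]).

Evaluating gives χ_A(x) = x^3 - x^2 - 21x + 45 = (x - 3)^2(x + 5).

χ_A(x) = (x - 3)^2(x + 5)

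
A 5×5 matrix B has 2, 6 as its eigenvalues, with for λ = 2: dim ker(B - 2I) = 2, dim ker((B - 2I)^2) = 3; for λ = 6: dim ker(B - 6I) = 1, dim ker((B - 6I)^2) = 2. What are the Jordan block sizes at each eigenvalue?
λ = 2: successive nullity increments [2, 1] count blocks of size ≥ k; block sizes are [2, 1].
λ = 6: successive nullity increments [1, 1] count blocks of size ≥ k; block sizes are [2].

Jordan blocks: (2, 2), (2, 1), (6, 2)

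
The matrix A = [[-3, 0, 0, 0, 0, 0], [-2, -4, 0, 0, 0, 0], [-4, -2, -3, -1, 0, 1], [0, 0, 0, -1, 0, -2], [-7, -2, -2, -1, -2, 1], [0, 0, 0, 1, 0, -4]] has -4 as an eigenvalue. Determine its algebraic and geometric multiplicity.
algebraic multiplicity 1, geometric multiplicity 1

The characteristic polynomial is (x + 2)^2(x + 3)^3(x + 4), so the factor x + 4 appears with exponent 1: the algebraic multiplicity is 1.

rank(A + 4I) = 5, so the eigenspace has dimension 6 - 5 = 1: the geometric multiplicity is 1.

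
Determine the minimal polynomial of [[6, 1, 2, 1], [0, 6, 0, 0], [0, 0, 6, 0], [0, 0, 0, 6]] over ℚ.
The characteristic polynomial factors as (x - 6)^4. The minimal polynomial is ∏(x - λ)^{k_λ} where k_λ is the size of the largest Jordan block at λ.

For λ = 6: rank(A - 6I) = 1, and the largest Jordan block has size 2 (the smallest k with rank((A - 6I)^k) = rank((A - 6I)^(k+1))).

So m_A(x) = (x - 6)^2.

m_A(x) = (x - 6)^2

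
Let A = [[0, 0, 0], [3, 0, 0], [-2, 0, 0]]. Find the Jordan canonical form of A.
J = [[0, 1, 0], [0, 0, 0], [0, 0, 0]]

The characteristic polynomial is det(xI - A) = x^3, so the eigenvalues are 0 (algebraic multiplicity 3).

For λ = 0: rank(A) = 1, rank(A^2) = 0. The eigenspace has dimension 3 - 1 = 2, so there are 2 Jordan blocks; the rank sequence gives block sizes [2, 1].

Assembling the blocks gives the Jordan form J above.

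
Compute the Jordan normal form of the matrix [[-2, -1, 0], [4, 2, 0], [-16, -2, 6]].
J = [[0, 1, 0], [0, 0, 0], [0, 0, 6]]

The characteristic polynomial is det(xI - A) = x^2(x - 6), so the eigenvalues are 0 (algebraic multiplicity 2), 6 (algebraic multiplicity 1).

For λ = 0: rank(A) = 2, rank(A^2) = 1. The eigenspace has dimension 3 - 2 = 1, so there is 1 Jordan block; the rank sequence gives block sizes [2].

For λ = 6: algebraic multiplicity 1 gives one 1×1 block.

Assembling the blocks gives the Jordan form J above.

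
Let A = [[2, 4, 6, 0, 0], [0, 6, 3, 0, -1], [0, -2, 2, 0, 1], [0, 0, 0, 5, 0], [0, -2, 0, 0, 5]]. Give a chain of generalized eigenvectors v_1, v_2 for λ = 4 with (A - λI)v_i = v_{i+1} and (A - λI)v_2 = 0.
We seek v_1 ∈ ker((A - 4I)^2) \ ker(A - 4I), then set v_{i+1} = (A - 4I) v_i.

One such chain is v_1 = [[0, -1, 1, 0, 0]]^T, v_2 = [[2, 1, 0, 0, 2]]^T. Check: (A - 4I) v_2 = [[0, 0, 0, 0, 0]]^T = 0.

v_1 = [[0, -1, 1, 0, 0]]^T, v_2 = [[2, 1, 0, 0, 2]]^T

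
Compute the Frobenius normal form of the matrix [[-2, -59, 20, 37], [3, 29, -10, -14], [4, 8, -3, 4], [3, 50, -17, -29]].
The invariant factors of A (the non-unit diagonal entries of the Smith normal form of xI - A over ℚ[x]) are (x + 5)(x^3 - x - 2), each dividing the next. The characteristic polynomial is their product, (x + 5)(x^3 - x - 2).

The rational canonical form is the block-diagonal matrix of companion matrices C(f_i):
R = [[0, 0, 0, 10], [1, 0, 0, 7], [0, 1, 0, 1], [0, 0, 1, -5]].

Note the characteristic polynomial does not split into linear factors over ℚ, so A has no Jordan form over ℚ; the rational canonical form exists over any field.

R = [[0, 0, 0, 10], [1, 0, 0, 7], [0, 1, 0, 1], [0, 0, 1, -5]]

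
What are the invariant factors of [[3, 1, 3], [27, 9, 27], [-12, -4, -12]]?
The Jordan structure of A has elementary divisors x^2, x. Arranging the block sizes at each eigenvalue in decreasing order and taking row products gives the invariant factors.

Invariant factors (smallest first, each dividing the next): x, x^2.

Check: the last factor x^2 is the minimal polynomial, and the product x^3 is the characteristic polynomial.

x, x^2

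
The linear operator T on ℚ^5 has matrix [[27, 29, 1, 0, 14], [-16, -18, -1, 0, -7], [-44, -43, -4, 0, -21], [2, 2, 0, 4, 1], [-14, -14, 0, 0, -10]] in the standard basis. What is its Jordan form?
The characteristic polynomial is det(xI - A) = (x - 4)^2(x + 3)^3, so the eigenvalues are -3 (algebraic multiplicity 3), 4 (algebraic multiplicity 2).

For λ = -3: rank(A + 3I) = 3, rank((A + 3I)^2) = 2. The eigenspace has dimension 5 - 3 = 2, so there are 2 Jordan blocks; the rank sequence gives block sizes [2, 1].

For λ = 4: rank(A - 4I) = 4, rank((A - 4I)^2) = 3. The eigenspace has dimension 5 - 4 = 1, so there is 1 Jordan block; the rank sequence gives block sizes [2].

Assembling the blocks gives the Jordan form J above.

J = [[-3, 1, 0, 0, 0], [0, -3, 0, 0, 0], [0, 0, -3, 0, 0], [0, 0, 0, 4, 1], [0, 0, 0, 0, 4]]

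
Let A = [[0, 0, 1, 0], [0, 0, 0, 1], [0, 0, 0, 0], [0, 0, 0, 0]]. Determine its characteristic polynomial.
xI - A = [[x, 0, -1, 0], [0, x, 0, -1], [0, 0, x, 0], [0, 0, 0, x]].

Expanding det(xI - A) along the first row:
det(xI - A) = + (x)·det([[x, 0, -1], [0, x, 0], [0, 0, x]]) - (0)·det([[0, 0, -1], [0, x, 0], [0, 0, x]]) + (-1)·det([[0, x, -1], [0, 0, 0], [0, 0, x]]) - (0)·det([[0, x, 0], [0, 0, x], [0, 0, 0]]).

Evaluating gives χ_A(x) = x^4.

χ_A(x) = x^4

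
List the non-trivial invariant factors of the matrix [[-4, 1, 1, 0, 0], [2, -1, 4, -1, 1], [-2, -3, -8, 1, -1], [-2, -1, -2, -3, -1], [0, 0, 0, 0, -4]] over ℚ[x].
x + 4, (x + 4)^2, (x + 4)^2

The Jordan structure of A has elementary divisors (x + 4)^2, (x + 4)^2, (x + 4). Arranging the block sizes at each eigenvalue in decreasing order and taking row products gives the invariant factors.

Invariant factors (smallest first, each dividing the next): x + 4, (x + 4)^2, (x + 4)^2.

Check: the last factor (x + 4)^2 is the minimal polynomial, and the product (x + 4)^5 is the characteristic polynomial.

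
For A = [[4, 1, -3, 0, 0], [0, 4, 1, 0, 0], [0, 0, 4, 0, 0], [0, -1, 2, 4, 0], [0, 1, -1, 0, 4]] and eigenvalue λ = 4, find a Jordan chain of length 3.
We seek v_1 ∈ ker((A - 4I)^3) \ ker((A - 4I)^2), then set v_{i+1} = (A - 4I) v_i.

One such chain is v_1 = [[-2, 2, 1, 2, 0]]^T, v_2 = [[-1, 1, 0, 0, 1]]^T, v_3 = [[1, 0, 0, -1, 1]]^T. Check: (A - 4I) v_3 = [[0, 0, 0, 0, 0]]^T = 0.

v_1 = [[-2, 2, 1, 2, 0]]^T, v_2 = [[-1, 1, 0, 0, 1]]^T, v_3 = [[1, 0, 0, -1, 1]]^T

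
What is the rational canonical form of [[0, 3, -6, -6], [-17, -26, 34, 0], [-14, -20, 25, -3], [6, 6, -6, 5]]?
The invariant factors of A (the non-unit diagonal entries of the Smith normal form of xI - A over ℚ[x]) are x^2 - 2x + 3, x^2 - 2x + 3, each dividing the next. The characteristic polynomial is their product, (x^2 - 2x + 3)^2.

The rational canonical form is the block-diagonal matrix of companion matrices C(f_i):
R = [[0, -3, 0, 0], [1, 2, 0, 0], [0, 0, 0, -3], [0, 0, 1, 2]].

Note the characteristic polynomial does not split into linear factors over ℚ, so A has no Jordan form over ℚ; the rational canonical form exists over any field.

R = [[0, -3, 0, 0], [1, 2, 0, 0], [0, 0, 0, -3], [0, 0, 1, 2]]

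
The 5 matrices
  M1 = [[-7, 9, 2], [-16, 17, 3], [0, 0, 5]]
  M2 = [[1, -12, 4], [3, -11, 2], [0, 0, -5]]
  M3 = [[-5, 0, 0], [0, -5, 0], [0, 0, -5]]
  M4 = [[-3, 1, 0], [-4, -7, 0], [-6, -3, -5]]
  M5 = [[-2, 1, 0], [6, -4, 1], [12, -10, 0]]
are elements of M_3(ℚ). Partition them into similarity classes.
Characteristic polynomials: χ_{M1} = (x - 5)^3, χ_{M2} = (x + 5)^3, χ_{M3} = (x + 5)^3, χ_{M4} = (x + 5)^3, χ_{M5} = (x + 2)^3.

{M1}: invariant factors (x - 5)^3.

{M2, M4}: invariant factors x + 5, (x + 5)^2.

{M3}: invariant factors x + 5, x + 5, x + 5.

{M5}: invariant factors (x + 2)^3.

Matrices are similar if and only if their invariant-factor lists agree; the partition into similarity classes is {M1}, {M2, M4}, {M3}, {M5}.

4 classes: {M1}, {M2, M4}, {M3}, {M5}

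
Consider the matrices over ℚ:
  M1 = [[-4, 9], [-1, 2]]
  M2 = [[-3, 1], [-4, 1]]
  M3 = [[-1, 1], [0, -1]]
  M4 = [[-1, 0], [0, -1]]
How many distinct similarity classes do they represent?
2 classes: {M1, M2, M3}, {M4}

Characteristic polynomials: χ_{M1} = (x + 1)^2, χ_{M2} = (x + 1)^2, χ_{M3} = (x + 1)^2, χ_{M4} = (x + 1)^2.

{M1, M2, M3}: invariant factors (x + 1)^2.

{M4}: invariant factors x + 1, x + 1.

Matrices are similar if and only if their invariant-factor lists agree; the partition into similarity classes is {M1, M2, M3}, {M4}.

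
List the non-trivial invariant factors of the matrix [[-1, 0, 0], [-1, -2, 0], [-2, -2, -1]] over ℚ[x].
x + 1, (x + 1)(x + 2)

The Jordan structure of A has elementary divisors (x + 2), (x + 1), (x + 1). Arranging the block sizes at each eigenvalue in decreasing order and taking row products gives the invariant factors.

Invariant factors (smallest first, each dividing the next): x + 1, (x + 1)(x + 2).

Check: the last factor (x + 1)(x + 2) is the minimal polynomial, and the product (x + 1)^2(x + 2) is the characteristic polynomial.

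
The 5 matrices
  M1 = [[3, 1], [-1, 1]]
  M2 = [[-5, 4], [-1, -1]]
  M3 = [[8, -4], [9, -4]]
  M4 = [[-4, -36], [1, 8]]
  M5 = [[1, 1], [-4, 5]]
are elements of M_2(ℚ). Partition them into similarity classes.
Characteristic polynomials: χ_{M1} = (x - 2)^2, χ_{M2} = (x + 3)^2, χ_{M3} = (x - 2)^2, χ_{M4} = (x - 2)^2, χ_{M5} = (x - 3)^2.

{M1, M3, M4}: invariant factors (x - 2)^2.

{M2}: invariant factors (x + 3)^2.

{M5}: invariant factors (x - 3)^2.

Matrices are similar if and only if their invariant-factor lists agree; the partition into similarity classes is {M1, M3, M4}, {M2}, {M5}.

3 classes: {M1, M3, M4}, {M2}, {M5}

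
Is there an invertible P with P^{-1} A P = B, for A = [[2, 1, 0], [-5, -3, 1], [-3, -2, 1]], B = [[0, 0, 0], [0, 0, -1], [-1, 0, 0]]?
Yes.

Two matrices over a field are similar if and only if they have the same invariant factors.

Both A and B have characteristic polynomial x^3 and minimal polynomial x^3. Computing further, both have invariant factors x^3. Hence A and B are similar.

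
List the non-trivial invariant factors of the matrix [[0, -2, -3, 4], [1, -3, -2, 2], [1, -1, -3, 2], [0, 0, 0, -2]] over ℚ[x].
The Jordan structure of A has elementary divisors (x + 2)^3, (x + 2). Arranging the block sizes at each eigenvalue in decreasing order and taking row products gives the invariant factors.

Invariant factors (smallest first, each dividing the next): x + 2, (x + 2)^3.

Check: the last factor (x + 2)^3 is the minimal polynomial, and the product (x + 2)^4 is the characteristic polynomial.

x + 2, (x + 2)^3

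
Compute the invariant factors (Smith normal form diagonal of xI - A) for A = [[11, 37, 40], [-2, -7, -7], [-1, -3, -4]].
x^3

The Jordan structure of A has elementary divisors x^3. Arranging the block sizes at each eigenvalue in decreasing order and taking row products gives the invariant factors.

Invariant factors (smallest first, each dividing the next): x^3.

Check: the last factor x^3 is the minimal polynomial, and the product x^3 is the characteristic polynomial.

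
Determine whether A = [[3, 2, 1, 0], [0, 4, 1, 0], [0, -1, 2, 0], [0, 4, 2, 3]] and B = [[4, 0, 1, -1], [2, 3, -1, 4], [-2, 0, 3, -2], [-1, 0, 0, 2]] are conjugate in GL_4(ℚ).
Two matrices over a field are similar if and only if they have the same invariant factors.

Both A and B have characteristic polynomial (x - 3)^4 and minimal polynomial (x - 3)^3. Computing further, both have invariant factors x - 3, (x - 3)^3. Hence A and B are similar.

Yes.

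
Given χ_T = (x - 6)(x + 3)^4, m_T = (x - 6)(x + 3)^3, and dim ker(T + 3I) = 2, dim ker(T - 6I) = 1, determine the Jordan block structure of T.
Jordan blocks: (-3, 3), (-3, 1), (6, 1)

λ = -3: algebraic multiplicity 4 (exponent in χ_T), largest block size 3 (exponent in m_T), 2 blocks (geometric multiplicity). These force block sizes [3, 1].
λ = 6: algebraic multiplicity 1 (exponent in χ_T), largest block size 1 (exponent in m_T), 1 block (geometric multiplicity). This forces block sizes [1].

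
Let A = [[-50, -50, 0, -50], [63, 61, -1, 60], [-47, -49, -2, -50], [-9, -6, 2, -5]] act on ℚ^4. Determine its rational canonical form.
R = [[0, 0, 0, -50], [1, 0, 0, 5], [0, 1, 0, 6], [0, 0, 1, 4]]

The invariant factors of A (the non-unit diagonal entries of the Smith normal form of xI - A over ℚ[x]) are (x - 5)(x - 2)(x^2 + 3x + 5), each dividing the next. The characteristic polynomial is their product, (x - 5)(x - 2)(x^2 + 3x + 5).

The rational canonical form is the block-diagonal matrix of companion matrices C(f_i):
R = [[0, 0, 0, -50], [1, 0, 0, 5], [0, 1, 0, 6], [0, 0, 1, 4]].

Note the characteristic polynomial does not split into linear factors over ℚ, so A has no Jordan form over ℚ; the rational canonical form exists over any field.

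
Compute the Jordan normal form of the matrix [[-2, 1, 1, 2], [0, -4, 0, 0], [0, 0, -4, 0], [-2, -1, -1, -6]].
J = [[-4, 1, 0, 0], [0, -4, 0, 0], [0, 0, -4, 0], [0, 0, 0, -4]]

The characteristic polynomial is det(xI - A) = (x + 4)^4, so the eigenvalues are -4 (algebraic multiplicity 4).

For λ = -4: rank(A + 4I) = 1, rank((A + 4I)^2) = 0. The eigenspace has dimension 4 - 1 = 3, so there are 3 Jordan blocks; the rank sequence gives block sizes [2, 1, 1].

Assembling the blocks gives the Jordan form J above.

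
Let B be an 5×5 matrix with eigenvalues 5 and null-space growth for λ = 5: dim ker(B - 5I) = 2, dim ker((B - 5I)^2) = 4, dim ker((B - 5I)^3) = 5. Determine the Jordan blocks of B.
Jordan blocks: (5, 3), (5, 2)

λ = 5: successive nullity increments [2, 2, 1] count blocks of size ≥ k; block sizes are [3, 2].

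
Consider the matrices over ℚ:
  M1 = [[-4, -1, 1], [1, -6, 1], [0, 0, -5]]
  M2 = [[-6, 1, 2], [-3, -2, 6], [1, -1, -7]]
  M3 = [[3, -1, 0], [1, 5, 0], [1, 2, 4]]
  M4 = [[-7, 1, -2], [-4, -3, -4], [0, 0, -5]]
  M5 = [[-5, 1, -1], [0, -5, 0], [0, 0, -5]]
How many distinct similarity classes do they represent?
Characteristic polynomials: χ_{M1} = (x + 5)^3, χ_{M2} = (x + 5)^3, χ_{M3} = (x - 4)^3, χ_{M4} = (x + 5)^3, χ_{M5} = (x + 5)^3.

{M1, M2, M4, M5}: invariant factors x + 5, (x + 5)^2.

{M3}: invariant factors (x - 4)^3.

Matrices are similar if and only if their invariant-factor lists agree; the partition into similarity classes is {M1, M2, M4, M5}, {M3}.

2 classes: {M1, M2, M4, M5}, {M3}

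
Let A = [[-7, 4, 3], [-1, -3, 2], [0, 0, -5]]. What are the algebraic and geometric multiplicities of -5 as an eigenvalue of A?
algebraic multiplicity 3, geometric multiplicity 1

The characteristic polynomial is (x + 5)^3, so the factor x + 5 appears with exponent 3: the algebraic multiplicity is 3.

rank(A + 5I) = 2, so the eigenspace has dimension 3 - 2 = 1: the geometric multiplicity is 1.

Since 1 < 3, A is not diagonalizable.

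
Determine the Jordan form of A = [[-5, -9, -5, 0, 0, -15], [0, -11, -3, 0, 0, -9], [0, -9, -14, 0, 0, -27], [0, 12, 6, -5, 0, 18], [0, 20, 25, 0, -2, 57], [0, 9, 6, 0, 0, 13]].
The characteristic polynomial is det(xI - A) = (x + 2)^2(x + 5)^4, so the eigenvalues are -5 (algebraic multiplicity 4), -2 (algebraic multiplicity 2).

For λ = -5: rank(A + 5I) = 3, rank((A + 5I)^2) = 2. The eigenspace has dimension 6 - 3 = 3, so there are 3 Jordan blocks; the rank sequence gives block sizes [2, 1, 1].

For λ = -2: rank(A + 2I) = 5, rank((A + 2I)^2) = 4. The eigenspace has dimension 6 - 5 = 1, so there is 1 Jordan block; the rank sequence gives block sizes [2].

Assembling the blocks gives the Jordan form J above.

J = [[-5, 1, 0, 0, 0, 0], [0, -5, 0, 0, 0, 0], [0, 0, -5, 0, 0, 0], [0, 0, 0, -5, 0, 0], [0, 0, 0, 0, -2, 1], [0, 0, 0, 0, 0, -2]]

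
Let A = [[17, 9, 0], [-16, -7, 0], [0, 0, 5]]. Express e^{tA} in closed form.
A has Jordan form J = [[5, 1, 0], [0, 5, 0], [0, 0, 5]] with A = PJP^{-1}, so e^{tA} = P e^{tJ} P^{-1}.

For a Jordan block J_k(λ), e^{tJ_k(λ)} = e^{λt} · (I + tN + t^2 N^2/2! + ... + t^{k-1} N^{k-1}/(k-1)!) where N is the nilpotent superdiagonal part.

Assembling the blocks and conjugating back gives the entries of e^{tA} as shown above.

e^{tA} = [[(12*t + 1)*e^{5*t}, 9*t*e^{5*t}, 0], [-16*t*e^{5*t}, (1 - 12*t)*e^{5*t}, 0], [0, 0, e^{5*t}]]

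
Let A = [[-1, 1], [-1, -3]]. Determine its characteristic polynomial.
xI - A = [[x + 1, -1], [1, x + 3]].

Expanding det(xI - A) along the first row:
det(xI - A) = + (x + 1)·det([[x + 3]]) - (-1)·det([[1]]).

Evaluating gives χ_A(x) = x^2 + 4x + 4 = (x + 2)^2.

χ_A(x) = (x + 2)^2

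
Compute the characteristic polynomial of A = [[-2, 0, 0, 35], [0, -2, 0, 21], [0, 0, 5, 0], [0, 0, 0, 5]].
χ_A(x) = (x - 5)^2(x + 2)^2

xI - A = [[x + 2, 0, 0, -35], [0, x + 2, 0, -21], [0, 0, x - 5, 0], [0, 0, 0, x - 5]].

Expanding det(xI - A) along the first row:
det(xI - A) = + (x + 2)·det([[x + 2, 0, -21], [0, x - 5, 0], [0, 0, x - 5]]) - (0)·det([[0, 0, -21], [0, x - 5, 0], [0, 0, x - 5]]) + (0)·det([[0, x + 2, -21], [0, 0, 0], [0, 0, x - 5]]) - (-35)·det([[0, x + 2, 0], [0, 0, x - 5], [0, 0, 0]]).

Evaluating gives χ_A(x) = x^4 - 6x^3 - 11x^2 + 60x + 100 = (x - 5)^2(x + 2)^2.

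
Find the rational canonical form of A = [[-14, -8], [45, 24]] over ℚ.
The invariant factors of A (the non-unit diagonal entries of the Smith normal form of xI - A over ℚ[x]) are (x - 6)(x - 4), each dividing the next. The characteristic polynomial is their product, (x - 6)(x - 4).

The rational canonical form is the block-diagonal matrix of companion matrices C(f_i):
R = [[0, -24], [1, 10]].

R = [[0, -24], [1, 10]]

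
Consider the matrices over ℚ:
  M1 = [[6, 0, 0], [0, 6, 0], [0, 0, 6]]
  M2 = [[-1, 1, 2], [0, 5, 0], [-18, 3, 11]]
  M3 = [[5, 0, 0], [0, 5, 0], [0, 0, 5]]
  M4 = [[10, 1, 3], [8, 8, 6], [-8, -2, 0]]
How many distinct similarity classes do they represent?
4 classes: {M1}, {M2}, {M3}, {M4}

Characteristic polynomials: χ_{M1} = (x - 6)^3, χ_{M2} = (x - 5)^3, χ_{M3} = (x - 5)^3, χ_{M4} = (x - 6)^3.

{M1}: invariant factors x - 6, x - 6, x - 6.

{M2}: invariant factors x - 5, (x - 5)^2.

{M3}: invariant factors x - 5, x - 5, x - 5.

{M4}: invariant factors x - 6, (x - 6)^2.

Matrices are similar if and only if their invariant-factor lists agree; the partition into similarity classes is {M1}, {M2}, {M3}, {M4}.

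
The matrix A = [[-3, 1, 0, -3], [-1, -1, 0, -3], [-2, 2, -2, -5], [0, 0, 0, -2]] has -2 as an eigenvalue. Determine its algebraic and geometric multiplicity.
algebraic multiplicity 4, geometric multiplicity 2

The characteristic polynomial is (x + 2)^4, so the factor x + 2 appears with exponent 4: the algebraic multiplicity is 4.

rank(A + 2I) = 2, so the eigenspace has dimension 4 - 2 = 2: the geometric multiplicity is 2.

Since 2 < 4, A is not diagonalizable.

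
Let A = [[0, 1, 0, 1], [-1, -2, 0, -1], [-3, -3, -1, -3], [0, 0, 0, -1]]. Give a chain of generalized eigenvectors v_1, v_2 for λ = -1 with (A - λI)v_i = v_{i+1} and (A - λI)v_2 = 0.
v_1 = [[-4, 5, 15, 0]]^T, v_2 = [[1, -1, -3, 0]]^T

We seek v_1 ∈ ker((A + I)^2) \ ker(A + I), then set v_{i+1} = (A + I) v_i.

One such chain is v_1 = [[-4, 5, 15, 0]]^T, v_2 = [[1, -1, -3, 0]]^T. Check: (A + I) v_2 = [[0, 0, 0, 0]]^T = 0.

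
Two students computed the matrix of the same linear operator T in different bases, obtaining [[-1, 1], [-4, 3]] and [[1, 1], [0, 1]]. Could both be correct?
Yes.

Two matrices over a field are similar if and only if they have the same invariant factors.

Both A and B have characteristic polynomial (x - 1)^2 and minimal polynomial (x - 1)^2. Computing further, both have invariant factors (x - 1)^2. Hence A and B are similar.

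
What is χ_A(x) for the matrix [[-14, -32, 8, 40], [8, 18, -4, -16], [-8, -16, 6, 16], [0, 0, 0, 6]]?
xI - A = [[x + 14, 32, -8, -40], [-8, x - 18, 4, 16], [8, 16, x - 6, -16], [0, 0, 0, x - 6]].

Expanding det(xI - A) along the first row:
det(xI - A) = + (x + 14)·det([[x - 18, 4, 16], [16, x - 6, -16], [0, 0, x - 6]]) - (32)·det([[-8, 4, 16], [8, x - 6, -16], [0, 0, x - 6]]) + (-8)·det([[-8, x - 18, 16], [8, 16, -16], [0, 0, x - 6]]) - (-40)·det([[-8, x - 18, 4], [8, 16, x - 6], [0, 0, 0]]).

Evaluating gives χ_A(x) = x^4 - 16x^3 + 88x^2 - 192x + 144 = (x - 6)^2(x - 2)^2.

χ_A(x) = (x - 6)^2(x - 2)^2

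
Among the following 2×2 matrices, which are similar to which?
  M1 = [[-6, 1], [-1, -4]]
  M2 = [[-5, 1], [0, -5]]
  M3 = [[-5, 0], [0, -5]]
2 classes: {M1, M2}, {M3}

Characteristic polynomials: χ_{M1} = (x + 5)^2, χ_{M2} = (x + 5)^2, χ_{M3} = (x + 5)^2.

{M1, M2}: invariant factors (x + 5)^2.

{M3}: invariant factors x + 5, x + 5.

Matrices are similar if and only if their invariant-factor lists agree; the partition into similarity classes is {M1, M2}, {M3}.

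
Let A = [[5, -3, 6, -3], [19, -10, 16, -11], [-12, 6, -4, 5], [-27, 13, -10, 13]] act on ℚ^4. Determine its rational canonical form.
R = [[0, 0, 0, -16], [1, 0, 0, -4], [0, 1, 0, 2], [0, 0, 1, 4]]

The invariant factors of A (the non-unit diagonal entries of the Smith normal form of xI - A over ℚ[x]) are (x - 4)(x - 2)(x^2 + 2x + 2), each dividing the next. The characteristic polynomial is their product, (x - 4)(x - 2)(x^2 + 2x + 2).

The rational canonical form is the block-diagonal matrix of companion matrices C(f_i):
R = [[0, 0, 0, -16], [1, 0, 0, -4], [0, 1, 0, 2], [0, 0, 1, 4]].

Note the characteristic polynomial does not split into linear factors over ℚ, so A has no Jordan form over ℚ; the rational canonical form exists over any field.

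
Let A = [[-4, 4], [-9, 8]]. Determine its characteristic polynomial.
χ_A(x) = (x - 2)^2

xI - A = [[x + 4, -4], [9, x - 8]].

Expanding det(xI - A) along the first row:
det(xI - A) = + (x + 4)·det([[x - 8]]) - (-4)·det([[9]]).

Evaluating gives χ_A(x) = x^2 - 4x + 4 = (x - 2)^2.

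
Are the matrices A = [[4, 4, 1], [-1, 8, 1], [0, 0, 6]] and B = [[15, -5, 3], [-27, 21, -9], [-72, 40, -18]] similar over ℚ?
No.

Both have characteristic polynomial (x - 6)^3, but the minimal polynomial of A is (x - 6)^3 while the minimal polynomial of B is (x - 6)^2. The minimal polynomial is a similarity invariant, so A and B are not similar.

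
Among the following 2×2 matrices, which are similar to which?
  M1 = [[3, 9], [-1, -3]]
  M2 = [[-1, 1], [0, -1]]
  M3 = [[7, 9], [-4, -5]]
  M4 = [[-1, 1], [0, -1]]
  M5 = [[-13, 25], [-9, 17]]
Characteristic polynomials: χ_{M1} = x^2, χ_{M2} = (x + 1)^2, χ_{M3} = (x - 1)^2, χ_{M4} = (x + 1)^2, χ_{M5} = (x - 2)^2.

{M1}: invariant factors x^2.

{M2, M4}: invariant factors (x + 1)^2.

{M3}: invariant factors (x - 1)^2.

{M5}: invariant factors (x - 2)^2.

Matrices are similar if and only if their invariant-factor lists agree; the partition into similarity classes is {M1}, {M2, M4}, {M3}, {M5}.

4 classes: {M1}, {M2, M4}, {M3}, {M5}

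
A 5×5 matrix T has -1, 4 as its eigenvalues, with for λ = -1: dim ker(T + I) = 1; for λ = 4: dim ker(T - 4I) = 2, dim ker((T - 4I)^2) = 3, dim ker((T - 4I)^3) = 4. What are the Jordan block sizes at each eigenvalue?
Jordan blocks: (-1, 1), (4, 3), (4, 1)

λ = -1: successive nullity increments [1] count blocks of size ≥ k; block sizes are [1].
λ = 4: successive nullity increments [2, 1, 1] count blocks of size ≥ k; block sizes are [3, 1].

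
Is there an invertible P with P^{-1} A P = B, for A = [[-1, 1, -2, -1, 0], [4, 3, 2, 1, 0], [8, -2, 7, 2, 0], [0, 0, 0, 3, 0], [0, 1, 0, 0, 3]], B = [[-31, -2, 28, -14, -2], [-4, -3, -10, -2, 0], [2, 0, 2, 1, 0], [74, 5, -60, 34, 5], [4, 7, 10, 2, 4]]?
trace(A) = 15 but trace(B) = 6. The trace is a similarity invariant, so A and B are not similar.

No.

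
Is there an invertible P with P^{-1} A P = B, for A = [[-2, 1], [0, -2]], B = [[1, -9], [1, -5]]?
Yes.

Two matrices over a field are similar if and only if they have the same invariant factors.

Both A and B have characteristic polynomial (x + 2)^2 and minimal polynomial (x + 2)^2. Computing further, both have invariant factors (x + 2)^2. Hence A and B are similar.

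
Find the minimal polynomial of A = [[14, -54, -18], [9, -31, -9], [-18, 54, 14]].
The characteristic polynomial factors as (x - 5)(x + 4)^2. The minimal polynomial is ∏(x - λ)^{k_λ} where k_λ is the size of the largest Jordan block at λ.

For λ = -4: rank(A + 4I) = 1, and the largest Jordan block has size 1 (the smallest k with rank((A + 4I)^k) = rank((A + 4I)^(k+1))).
For λ = 5: rank(A - 5I) = 2, and the largest Jordan block has size 1 (the smallest k with rank((A - 5I)^k) = rank((A - 5I)^(k+1))).

So m_A(x) = (x - 5)(x + 4).

m_A(x) = (x - 5)(x + 4)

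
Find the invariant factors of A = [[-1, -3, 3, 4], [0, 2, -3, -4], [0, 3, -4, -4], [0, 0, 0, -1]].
x + 1, x + 1, (x + 1)^2

The Jordan structure of A has elementary divisors (x + 1)^2, (x + 1), (x + 1). Arranging the block sizes at each eigenvalue in decreasing order and taking row products gives the invariant factors.

Invariant factors (smallest first, each dividing the next): x + 1, x + 1, (x + 1)^2.

Check: the last factor (x + 1)^2 is the minimal polynomial, and the product (x + 1)^4 is the characteristic polynomial.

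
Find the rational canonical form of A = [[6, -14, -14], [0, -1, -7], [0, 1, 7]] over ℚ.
The invariant factors of A (the non-unit diagonal entries of the Smith normal form of xI - A over ℚ[x]) are x - 6, x(x - 6), each dividing the next. The characteristic polynomial is their product, x(x - 6)^2.

The rational canonical form is the block-diagonal matrix of companion matrices C(f_i):
R = [[6, 0, 0], [0, 0, 0], [0, 1, 6]].

R = [[6, 0, 0], [0, 0, 0], [0, 1, 6]]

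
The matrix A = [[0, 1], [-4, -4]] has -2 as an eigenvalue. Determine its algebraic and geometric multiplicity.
The characteristic polynomial is (x + 2)^2, so the factor x + 2 appears with exponent 2: the algebraic multiplicity is 2.

rank(A + 2I) = 1, so the eigenspace has dimension 2 - 1 = 1: the geometric multiplicity is 1.

Since 1 < 2, A is not diagonalizable.

algebraic multiplicity 2, geometric multiplicity 1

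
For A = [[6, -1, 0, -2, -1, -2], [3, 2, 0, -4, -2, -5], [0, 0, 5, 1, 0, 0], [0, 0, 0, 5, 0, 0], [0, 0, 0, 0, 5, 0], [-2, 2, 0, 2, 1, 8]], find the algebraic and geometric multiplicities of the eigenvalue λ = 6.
algebraic multiplicity 1, geometric multiplicity 1

The characteristic polynomial is (x - 6)(x - 5)^5, so the factor x - 6 appears with exponent 1: the algebraic multiplicity is 1.

rank(A - 6I) = 5, so the eigenspace has dimension 6 - 5 = 1: the geometric multiplicity is 1.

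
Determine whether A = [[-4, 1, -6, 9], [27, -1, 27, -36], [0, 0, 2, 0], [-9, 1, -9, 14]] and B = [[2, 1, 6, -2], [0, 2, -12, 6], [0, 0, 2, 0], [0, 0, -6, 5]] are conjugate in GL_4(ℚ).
Two matrices over a field are similar if and only if they have the same invariant factors.

Both A and B have characteristic polynomial (x - 5)(x - 2)^3 and minimal polynomial (x - 5)(x - 2)^2. Computing further, both have invariant factors x - 2, (x - 5)(x - 2)^2. Hence A and B are similar.

Yes.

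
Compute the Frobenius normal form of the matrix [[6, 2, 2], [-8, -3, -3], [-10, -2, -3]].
The invariant factors of A (the non-unit diagonal entries of the Smith normal form of xI - A over ℚ[x]) are x^3 + 3x - 2, each dividing the next. The characteristic polynomial is their product, x^3 + 3x - 2.

The rational canonical form is the block-diagonal matrix of companion matrices C(f_i):
R = [[0, 0, 2], [1, 0, -3], [0, 1, 0]].

Note the characteristic polynomial does not split into linear factors over ℚ, so A has no Jordan form over ℚ; the rational canonical form exists over any field.

R = [[0, 0, 2], [1, 0, -3], [0, 1, 0]]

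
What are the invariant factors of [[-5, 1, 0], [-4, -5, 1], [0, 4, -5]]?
The Jordan structure of A has elementary divisors (x + 5)^3. Arranging the block sizes at each eigenvalue in decreasing order and taking row products gives the invariant factors.

Invariant factors (smallest first, each dividing the next): (x + 5)^3.

Check: the last factor (x + 5)^3 is the minimal polynomial, and the product (x + 5)^3 is the characteristic polynomial.

(x + 5)^3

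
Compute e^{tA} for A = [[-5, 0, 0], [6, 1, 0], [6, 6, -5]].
e^{tA} = [[e^{-5*t}, 0, 0], [e^{t} - e^{-5*t}, e^{t}, 0], [e^{t} - e^{-5*t}, e^{t} - e^{-5*t}, e^{-5*t}]]

A has Jordan form J = [[-5, 0, 0], [0, -5, 0], [0, 0, 1]] with A = PJP^{-1}, so e^{tA} = P e^{tJ} P^{-1}.

For a Jordan block J_k(λ), e^{tJ_k(λ)} = e^{λt} · (I + tN + t^2 N^2/2! + ... + t^{k-1} N^{k-1}/(k-1)!) where N is the nilpotent superdiagonal part.

Assembling the blocks and conjugating back gives the entries of e^{tA} as shown above.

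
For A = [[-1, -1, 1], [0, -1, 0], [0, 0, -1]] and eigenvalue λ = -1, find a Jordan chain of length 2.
We seek v_1 ∈ ker((A + I)^2) \ ker(A + I), then set v_{i+1} = (A + I) v_i.

One such chain is v_1 = [[0, -2, -1]]^T, v_2 = [[1, 0, 0]]^T. Check: (A + I) v_2 = [[0, 0, 0]]^T = 0.

v_1 = [[0, -2, -1]]^T, v_2 = [[1, 0, 0]]^T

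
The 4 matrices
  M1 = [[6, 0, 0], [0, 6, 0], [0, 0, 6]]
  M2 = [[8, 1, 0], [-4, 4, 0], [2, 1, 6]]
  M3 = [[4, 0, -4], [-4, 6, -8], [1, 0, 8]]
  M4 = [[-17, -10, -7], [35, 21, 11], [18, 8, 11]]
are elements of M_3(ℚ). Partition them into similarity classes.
3 classes: {M1}, {M2, M3}, {M4}

Characteristic polynomials: χ_{M1} = (x - 6)^3, χ_{M2} = (x - 6)^3, χ_{M3} = (x - 6)^3, χ_{M4} = (x - 5)^3.

{M1}: invariant factors x - 6, x - 6, x - 6.

{M2, M3}: invariant factors x - 6, (x - 6)^2.

{M4}: invariant factors (x - 5)^3.

Matrices are similar if and only if their invariant-factor lists agree; the partition into similarity classes is {M1}, {M2, M3}, {M4}.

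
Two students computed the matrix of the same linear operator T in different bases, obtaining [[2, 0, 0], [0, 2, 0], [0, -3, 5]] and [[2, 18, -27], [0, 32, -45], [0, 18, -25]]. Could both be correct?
Yes.

Two matrices over a field are similar if and only if they have the same invariant factors.

Both A and B have characteristic polynomial (x - 5)(x - 2)^2 and minimal polynomial (x - 5)(x - 2). Computing further, both have invariant factors x - 2, (x - 5)(x - 2). Hence A and B are similar.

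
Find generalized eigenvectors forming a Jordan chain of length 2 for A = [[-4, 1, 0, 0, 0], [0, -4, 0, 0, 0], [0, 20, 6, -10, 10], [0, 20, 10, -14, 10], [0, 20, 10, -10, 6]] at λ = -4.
We seek v_1 ∈ ker((A + 4I)^2) \ ker(A + 4I), then set v_{i+1} = (A + 4I) v_i.

One such chain is v_1 = [[1, 1, 1, 3, 0]]^T, v_2 = [[1, 0, 0, 0, 0]]^T. Check: (A + 4I) v_2 = [[0, 0, 0, 0, 0]]^T = 0.

v_1 = [[1, 1, 1, 3, 0]]^T, v_2 = [[1, 0, 0, 0, 0]]^T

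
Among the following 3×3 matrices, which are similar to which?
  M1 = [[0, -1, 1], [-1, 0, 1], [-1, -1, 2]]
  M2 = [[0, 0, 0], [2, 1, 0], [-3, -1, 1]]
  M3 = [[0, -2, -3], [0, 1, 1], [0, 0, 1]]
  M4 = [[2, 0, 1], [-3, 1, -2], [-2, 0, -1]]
Characteristic polynomials: χ_{M1} = x(x - 1)^2, χ_{M2} = x(x - 1)^2, χ_{M3} = x(x - 1)^2, χ_{M4} = x(x - 1)^2.

{M1}: invariant factors x - 1, x(x - 1).

{M2, M3, M4}: invariant factors x(x - 1)^2.

Matrices are similar if and only if their invariant-factor lists agree; the partition into similarity classes is {M1}, {M2, M3, M4}.

2 classes: {M1}, {M2, M3, M4}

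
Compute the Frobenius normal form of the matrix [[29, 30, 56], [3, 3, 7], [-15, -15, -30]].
The invariant factors of A (the non-unit diagonal entries of the Smith normal form of xI - A over ℚ[x]) are (x - 5)(x^2 + 3x - 3), each dividing the next. The characteristic polynomial is their product, (x - 5)(x^2 + 3x - 3).

The rational canonical form is the block-diagonal matrix of companion matrices C(f_i):
R = [[0, 0, -15], [1, 0, 18], [0, 1, 2]].

Note the characteristic polynomial does not split into linear factors over ℚ, so A has no Jordan form over ℚ; the rational canonical form exists over any field.

R = [[0, 0, -15], [1, 0, 18], [0, 1, 2]]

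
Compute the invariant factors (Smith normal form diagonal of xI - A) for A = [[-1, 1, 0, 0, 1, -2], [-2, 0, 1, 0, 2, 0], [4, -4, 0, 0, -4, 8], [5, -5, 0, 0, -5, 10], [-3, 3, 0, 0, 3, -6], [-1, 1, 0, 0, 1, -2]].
The Jordan structure of A has elementary divisors x^3, x, x, x. Arranging the block sizes at each eigenvalue in decreasing order and taking row products gives the invariant factors.

Invariant factors (smallest first, each dividing the next): x, x, x, x^3.

Check: the last factor x^3 is the minimal polynomial, and the product x^6 is the characteristic polynomial.

x, x, x, x^3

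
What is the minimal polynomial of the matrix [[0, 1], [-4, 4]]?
m_A(x) = (x - 2)^2

The characteristic polynomial factors as (x - 2)^2. The minimal polynomial is ∏(x - λ)^{k_λ} where k_λ is the size of the largest Jordan block at λ.

For λ = 2: rank(A - 2I) = 1, and the largest Jordan block has size 2 (the smallest k with rank((A - 2I)^k) = rank((A - 2I)^(k+1))).

So m_A(x) = (x - 2)^2.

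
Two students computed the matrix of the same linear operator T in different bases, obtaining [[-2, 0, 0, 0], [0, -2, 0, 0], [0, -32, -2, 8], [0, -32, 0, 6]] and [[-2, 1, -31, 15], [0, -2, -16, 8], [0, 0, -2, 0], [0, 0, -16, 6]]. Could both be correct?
No.

Both have characteristic polynomial (x - 6)(x + 2)^3, but the minimal polynomial of A is (x - 6)(x + 2) while the minimal polynomial of B is (x - 6)(x + 2)^2. The minimal polynomial is a similarity invariant, so A and B are not similar.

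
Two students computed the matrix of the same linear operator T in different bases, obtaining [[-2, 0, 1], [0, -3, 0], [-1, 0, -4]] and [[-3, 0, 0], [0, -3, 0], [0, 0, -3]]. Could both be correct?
No.

Both have characteristic polynomial (x + 3)^3, but the minimal polynomial of A is (x + 3)^2 while the minimal polynomial of B is x + 3. The minimal polynomial is a similarity invariant, so A and B are not similar.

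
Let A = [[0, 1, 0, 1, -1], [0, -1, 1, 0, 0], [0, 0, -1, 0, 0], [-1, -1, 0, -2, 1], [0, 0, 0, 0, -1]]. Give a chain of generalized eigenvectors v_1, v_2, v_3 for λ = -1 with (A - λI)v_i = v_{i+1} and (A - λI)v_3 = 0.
We seek v_1 ∈ ker((A + I)^3) \ ker((A + I)^2), then set v_{i+1} = (A + I) v_i.

One such chain is v_1 = [[0, 0, 1, 0, 0]]^T, v_2 = [[0, 1, 0, 0, 0]]^T, v_3 = [[1, 0, 0, -1, 0]]^T. Check: (A + I) v_3 = [[0, 0, 0, 0, 0]]^T = 0.

v_1 = [[0, 0, 1, 0, 0]]^T, v_2 = [[0, 1, 0, 0, 0]]^T, v_3 = [[1, 0, 0, -1, 0]]^T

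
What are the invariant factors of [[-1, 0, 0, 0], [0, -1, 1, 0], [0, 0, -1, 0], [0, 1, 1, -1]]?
x + 1, (x + 1)^3

The Jordan structure of A has elementary divisors (x + 1)^3, (x + 1). Arranging the block sizes at each eigenvalue in decreasing order and taking row products gives the invariant factors.

Invariant factors (smallest first, each dividing the next): x + 1, (x + 1)^3.

Check: the last factor (x + 1)^3 is the minimal polynomial, and the product (x + 1)^4 is the characteristic polynomial.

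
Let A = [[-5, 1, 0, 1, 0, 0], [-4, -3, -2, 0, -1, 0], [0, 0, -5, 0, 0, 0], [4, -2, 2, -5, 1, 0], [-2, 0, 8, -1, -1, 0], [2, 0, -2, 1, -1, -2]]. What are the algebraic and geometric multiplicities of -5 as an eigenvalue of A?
algebraic multiplicity 3, geometric multiplicity 2

The characteristic polynomial is (x + 2)^3(x + 5)^3, so the factor x + 5 appears with exponent 3: the algebraic multiplicity is 3.

rank(A + 5I) = 4, so the eigenspace has dimension 6 - 4 = 2: the geometric multiplicity is 2.

Since 2 < 3, A is not diagonalizable.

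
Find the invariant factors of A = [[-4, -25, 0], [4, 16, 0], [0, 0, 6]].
The Jordan structure of A has elementary divisors (x - 6)^2, (x - 6). Arranging the block sizes at each eigenvalue in decreasing order and taking row products gives the invariant factors.

Invariant factors (smallest first, each dividing the next): x - 6, (x - 6)^2.

Check: the last factor (x - 6)^2 is the minimal polynomial, and the product (x - 6)^3 is the characteristic polynomial.

x - 6, (x - 6)^2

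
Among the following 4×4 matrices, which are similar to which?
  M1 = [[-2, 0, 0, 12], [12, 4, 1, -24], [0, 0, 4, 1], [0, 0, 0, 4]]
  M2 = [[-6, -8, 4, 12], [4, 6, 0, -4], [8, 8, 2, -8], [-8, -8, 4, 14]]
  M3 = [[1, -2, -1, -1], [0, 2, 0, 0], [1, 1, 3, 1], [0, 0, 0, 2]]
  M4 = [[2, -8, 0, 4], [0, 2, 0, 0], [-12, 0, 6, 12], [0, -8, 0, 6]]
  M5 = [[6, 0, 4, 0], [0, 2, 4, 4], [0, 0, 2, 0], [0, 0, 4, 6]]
3 classes: {M1}, {M2, M4, M5}, {M3}

Characteristic polynomials: χ_{M1} = (x - 4)^3(x + 2), χ_{M2} = (x - 6)^2(x - 2)^2, χ_{M3} = (x - 2)^4, χ_{M4} = (x - 6)^2(x - 2)^2, χ_{M5} = (x - 6)^2(x - 2)^2.

{M1}: invariant factors (x - 4)^3(x + 2).

{M2, M4, M5}: invariant factors (x - 6)(x - 2), (x - 6)(x - 2).

{M3}: invariant factors x - 2, (x - 2)^3.

Matrices are similar if and only if their invariant-factor lists agree; the partition into similarity classes is {M1}, {M2, M4, M5}, {M3}.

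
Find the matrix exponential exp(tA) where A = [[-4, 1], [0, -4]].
A has Jordan form J = [[-4, 1], [0, -4]] with A = PJP^{-1}, so e^{tA} = P e^{tJ} P^{-1}.

For a Jordan block J_k(λ), e^{tJ_k(λ)} = e^{λt} · (I + tN + t^2 N^2/2! + ... + t^{k-1} N^{k-1}/(k-1)!) where N is the nilpotent superdiagonal part.

Assembling the blocks and conjugating back gives the entries of e^{tA} as shown above.

e^{tA} = [[e^{-4*t}, t*e^{-4*t}], [0, e^{-4*t}]]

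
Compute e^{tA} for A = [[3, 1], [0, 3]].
e^{tA} = [[e^{3*t}, t*e^{3*t}], [0, e^{3*t}]]

A has Jordan form J = [[3, 1], [0, 3]] with A = PJP^{-1}, so e^{tA} = P e^{tJ} P^{-1}.

For a Jordan block J_k(λ), e^{tJ_k(λ)} = e^{λt} · (I + tN + t^2 N^2/2! + ... + t^{k-1} N^{k-1}/(k-1)!) where N is the nilpotent superdiagonal part.

Assembling the blocks and conjugating back gives the entries of e^{tA} as shown above.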